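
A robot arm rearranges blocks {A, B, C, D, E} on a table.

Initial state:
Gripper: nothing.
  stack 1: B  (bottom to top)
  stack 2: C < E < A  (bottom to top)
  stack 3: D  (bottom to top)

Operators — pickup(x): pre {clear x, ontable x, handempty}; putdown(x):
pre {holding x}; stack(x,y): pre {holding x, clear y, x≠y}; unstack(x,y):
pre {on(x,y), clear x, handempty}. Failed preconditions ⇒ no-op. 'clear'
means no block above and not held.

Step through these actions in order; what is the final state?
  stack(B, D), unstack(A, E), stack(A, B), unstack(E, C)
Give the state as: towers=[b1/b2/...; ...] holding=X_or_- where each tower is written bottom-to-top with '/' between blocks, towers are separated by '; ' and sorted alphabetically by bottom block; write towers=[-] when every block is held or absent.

towers=[B/A; C; D] holding=E

step 1 (stack(B, D)) [no-op]: towers=[B; C/E/A; D] holding=-
step 2 (unstack(A, E)): towers=[B; C/E; D] holding=A
step 3 (stack(A, B)): towers=[B/A; C/E; D] holding=-
step 4 (unstack(E, C)): towers=[B/A; C; D] holding=E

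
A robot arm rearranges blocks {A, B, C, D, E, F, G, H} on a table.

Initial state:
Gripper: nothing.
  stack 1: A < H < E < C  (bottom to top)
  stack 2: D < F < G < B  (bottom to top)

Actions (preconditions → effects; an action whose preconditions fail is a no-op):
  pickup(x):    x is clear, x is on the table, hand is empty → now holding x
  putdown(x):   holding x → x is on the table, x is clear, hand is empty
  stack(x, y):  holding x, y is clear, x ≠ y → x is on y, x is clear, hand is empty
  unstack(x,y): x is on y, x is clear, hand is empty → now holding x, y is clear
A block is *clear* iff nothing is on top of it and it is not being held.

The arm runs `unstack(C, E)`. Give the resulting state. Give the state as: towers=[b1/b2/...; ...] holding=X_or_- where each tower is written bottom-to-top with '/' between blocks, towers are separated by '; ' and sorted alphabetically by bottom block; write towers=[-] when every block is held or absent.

towers=[A/H/E; D/F/G/B] holding=C

before: towers=[A/H/E/C; D/F/G/B] holding=-
pre[unstack(C, E)]: on(C,E) ok, clear(C) ok, handempty ok
all met → apply unstack(C, E)
after:  towers=[A/H/E; D/F/G/B] holding=C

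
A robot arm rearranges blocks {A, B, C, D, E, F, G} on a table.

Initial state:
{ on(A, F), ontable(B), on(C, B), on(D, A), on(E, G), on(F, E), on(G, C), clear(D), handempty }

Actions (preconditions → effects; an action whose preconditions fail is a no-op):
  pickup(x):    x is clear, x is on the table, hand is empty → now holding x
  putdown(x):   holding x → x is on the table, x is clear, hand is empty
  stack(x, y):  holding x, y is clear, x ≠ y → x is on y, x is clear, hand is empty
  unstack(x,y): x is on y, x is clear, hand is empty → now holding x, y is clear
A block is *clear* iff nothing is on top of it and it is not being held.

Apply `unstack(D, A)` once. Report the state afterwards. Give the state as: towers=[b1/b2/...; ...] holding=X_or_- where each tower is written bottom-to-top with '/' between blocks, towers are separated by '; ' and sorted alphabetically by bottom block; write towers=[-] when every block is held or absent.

towers=[B/C/G/E/F/A] holding=D

before: towers=[B/C/G/E/F/A/D] holding=-
pre[unstack(D, A)]: on(D,A) ok, clear(D) ok, handempty ok
all met → apply unstack(D, A)
after:  towers=[B/C/G/E/F/A] holding=D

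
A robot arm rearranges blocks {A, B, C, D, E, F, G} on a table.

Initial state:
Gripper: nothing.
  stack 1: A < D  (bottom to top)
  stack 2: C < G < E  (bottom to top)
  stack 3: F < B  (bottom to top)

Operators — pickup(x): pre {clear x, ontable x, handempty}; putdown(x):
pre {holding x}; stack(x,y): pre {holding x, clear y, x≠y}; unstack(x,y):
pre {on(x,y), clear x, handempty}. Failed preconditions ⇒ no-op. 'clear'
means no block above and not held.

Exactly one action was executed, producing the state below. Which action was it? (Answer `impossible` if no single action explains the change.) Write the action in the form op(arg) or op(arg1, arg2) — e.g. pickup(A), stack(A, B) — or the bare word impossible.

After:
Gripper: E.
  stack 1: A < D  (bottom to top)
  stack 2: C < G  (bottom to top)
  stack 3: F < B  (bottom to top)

unstack(E, G)

target: towers=[A/D; C/G; F/B] holding=E
     unstack(B, F) → towers=[A/D; C/G/E; F] holding=B
     unstack(D, A) → towers=[A; C/G/E; F/B] holding=D
     unstack(E, G) → towers=[A/D; C/G; F/B] holding=E  ← match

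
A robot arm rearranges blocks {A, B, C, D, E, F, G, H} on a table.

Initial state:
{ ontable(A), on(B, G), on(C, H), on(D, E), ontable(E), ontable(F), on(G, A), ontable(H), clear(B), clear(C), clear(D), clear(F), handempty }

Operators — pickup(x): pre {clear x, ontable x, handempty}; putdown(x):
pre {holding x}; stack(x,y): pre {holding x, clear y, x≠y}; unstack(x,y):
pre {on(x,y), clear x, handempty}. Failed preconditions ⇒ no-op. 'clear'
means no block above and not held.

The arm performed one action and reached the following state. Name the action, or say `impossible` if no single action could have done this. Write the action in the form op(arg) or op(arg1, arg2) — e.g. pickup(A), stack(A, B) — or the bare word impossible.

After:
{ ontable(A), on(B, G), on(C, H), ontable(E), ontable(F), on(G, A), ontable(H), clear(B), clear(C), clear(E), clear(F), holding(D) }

unstack(D, E)

target: towers=[A/G/B; E; F; H/C] holding=D
     unstack(B, G) → towers=[A/G; E/D; F; H/C] holding=B
         pickup(F) → towers=[A/G/B; E/D; H/C] holding=F
     unstack(D, E) → towers=[A/G/B; E; F; H/C] holding=D  ← match
     unstack(C, H) → towers=[A/G/B; E/D; F; H] holding=C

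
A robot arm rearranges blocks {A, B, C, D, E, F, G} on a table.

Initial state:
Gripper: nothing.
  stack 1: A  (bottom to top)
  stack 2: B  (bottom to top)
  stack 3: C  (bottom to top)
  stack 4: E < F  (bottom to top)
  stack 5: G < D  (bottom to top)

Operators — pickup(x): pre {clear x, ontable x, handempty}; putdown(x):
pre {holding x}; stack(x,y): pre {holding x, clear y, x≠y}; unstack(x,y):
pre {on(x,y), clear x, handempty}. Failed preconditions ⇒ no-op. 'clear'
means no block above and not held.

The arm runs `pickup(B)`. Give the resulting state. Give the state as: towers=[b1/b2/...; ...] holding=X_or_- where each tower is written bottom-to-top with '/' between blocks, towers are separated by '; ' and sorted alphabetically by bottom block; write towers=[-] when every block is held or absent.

towers=[A; C; E/F; G/D] holding=B

before: towers=[A; B; C; E/F; G/D] holding=-
pre[pickup(B)]: clear(B) yes, ontable(B) yes, handempty yes
all met → apply pickup(B)
after:  towers=[A; C; E/F; G/D] holding=B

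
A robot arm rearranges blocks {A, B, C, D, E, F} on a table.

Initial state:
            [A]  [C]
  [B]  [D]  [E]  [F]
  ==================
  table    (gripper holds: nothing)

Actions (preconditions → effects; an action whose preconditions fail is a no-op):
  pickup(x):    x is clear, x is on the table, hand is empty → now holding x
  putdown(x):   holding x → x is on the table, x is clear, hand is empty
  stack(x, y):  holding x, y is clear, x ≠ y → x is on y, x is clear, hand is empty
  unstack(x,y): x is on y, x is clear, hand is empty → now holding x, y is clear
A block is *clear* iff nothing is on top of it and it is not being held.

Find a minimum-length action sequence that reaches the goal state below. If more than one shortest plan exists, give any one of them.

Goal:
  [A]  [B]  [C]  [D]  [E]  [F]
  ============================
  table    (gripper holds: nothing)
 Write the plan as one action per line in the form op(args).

unstack(A, E)
putdown(A)
unstack(C, F)
putdown(C)

step 1 (unstack(A, E)): towers=[B; D; E; F/C] holding=A
step 2 (putdown(A)): towers=[A; B; D; E; F/C] holding=-
step 3 (unstack(C, F)): towers=[A; B; D; E; F] holding=C
step 4 (putdown(C)): towers=[A; B; C; D; E; F] holding=-
goal check: towers=[A; B; C; D; E; F] holding=- — reached (length 4, optimal by BFS)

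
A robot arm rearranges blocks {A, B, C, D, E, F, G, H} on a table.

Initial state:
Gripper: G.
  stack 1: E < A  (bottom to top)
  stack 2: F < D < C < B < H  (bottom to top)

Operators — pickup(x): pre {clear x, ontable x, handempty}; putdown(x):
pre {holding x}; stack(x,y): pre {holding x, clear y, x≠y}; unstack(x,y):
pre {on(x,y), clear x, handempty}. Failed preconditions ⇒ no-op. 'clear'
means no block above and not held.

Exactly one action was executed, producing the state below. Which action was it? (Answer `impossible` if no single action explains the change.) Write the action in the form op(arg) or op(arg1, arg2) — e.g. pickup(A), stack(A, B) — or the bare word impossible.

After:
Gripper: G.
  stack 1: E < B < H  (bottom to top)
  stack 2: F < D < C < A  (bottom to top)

impossible

target: towers=[E/B/H; F/D/C/A] holding=G
        putdown(G) → towers=[E/A; F/D/C/B/H; G] holding=-
       stack(G, A) → towers=[E/A/G; F/D/C/B/H] holding=-
       stack(G, H) → towers=[E/A; F/D/C/B/H/G] holding=-
none of the 3 applicable actions match → impossible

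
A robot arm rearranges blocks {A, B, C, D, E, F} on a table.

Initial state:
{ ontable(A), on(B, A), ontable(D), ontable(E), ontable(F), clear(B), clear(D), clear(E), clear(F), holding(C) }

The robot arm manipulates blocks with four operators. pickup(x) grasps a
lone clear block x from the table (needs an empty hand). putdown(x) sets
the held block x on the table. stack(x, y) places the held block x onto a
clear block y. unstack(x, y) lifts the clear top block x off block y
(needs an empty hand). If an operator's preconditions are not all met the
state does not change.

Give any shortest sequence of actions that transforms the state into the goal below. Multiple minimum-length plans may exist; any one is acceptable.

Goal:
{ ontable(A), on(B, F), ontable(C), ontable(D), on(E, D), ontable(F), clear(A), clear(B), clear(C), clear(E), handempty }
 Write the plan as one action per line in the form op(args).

step 1 (putdown(C)): towers=[A/B; C; D; E; F] holding=-
step 2 (unstack(B, A)): towers=[A; C; D; E; F] holding=B
step 3 (stack(B, F)): towers=[A; C; D; E; F/B] holding=-
step 4 (pickup(E)): towers=[A; C; D; F/B] holding=E
step 5 (stack(E, D)): towers=[A; C; D/E; F/B] holding=-
goal check: towers=[A; C; D/E; F/B] holding=- — reached (length 5, optimal by BFS)

putdown(C)
unstack(B, A)
stack(B, F)
pickup(E)
stack(E, D)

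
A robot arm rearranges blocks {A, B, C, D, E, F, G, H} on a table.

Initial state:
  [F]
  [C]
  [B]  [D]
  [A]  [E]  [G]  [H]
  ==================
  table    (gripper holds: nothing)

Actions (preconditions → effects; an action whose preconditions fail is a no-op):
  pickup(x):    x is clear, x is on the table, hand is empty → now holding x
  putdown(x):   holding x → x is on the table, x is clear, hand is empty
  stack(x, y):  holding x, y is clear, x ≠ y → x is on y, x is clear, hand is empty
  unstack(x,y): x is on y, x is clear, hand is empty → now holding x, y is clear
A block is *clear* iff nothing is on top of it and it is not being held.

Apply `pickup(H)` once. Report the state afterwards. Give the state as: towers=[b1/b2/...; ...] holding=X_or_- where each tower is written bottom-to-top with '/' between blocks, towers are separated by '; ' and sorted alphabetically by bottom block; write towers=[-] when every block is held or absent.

before: towers=[A/B/C/F; E/D; G; H] holding=-
pre[pickup(H)]: clear(H) ✓, ontable(H) ✓, handempty ✓
all met → apply pickup(H)
after:  towers=[A/B/C/F; E/D; G] holding=H

towers=[A/B/C/F; E/D; G] holding=H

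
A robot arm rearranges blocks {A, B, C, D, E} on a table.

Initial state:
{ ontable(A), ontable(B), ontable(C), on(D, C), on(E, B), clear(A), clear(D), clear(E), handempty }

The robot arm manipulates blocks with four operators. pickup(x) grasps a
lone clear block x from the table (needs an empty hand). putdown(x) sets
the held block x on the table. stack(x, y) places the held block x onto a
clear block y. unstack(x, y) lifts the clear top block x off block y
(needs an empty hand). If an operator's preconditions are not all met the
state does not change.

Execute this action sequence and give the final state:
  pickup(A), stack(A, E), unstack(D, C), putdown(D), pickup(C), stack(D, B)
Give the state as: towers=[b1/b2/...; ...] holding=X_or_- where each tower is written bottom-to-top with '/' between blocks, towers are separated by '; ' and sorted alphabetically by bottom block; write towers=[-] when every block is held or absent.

step 1 (pickup(A)): towers=[B/E; C/D] holding=A
step 2 (stack(A, E)): towers=[B/E/A; C/D] holding=-
step 3 (unstack(D, C)): towers=[B/E/A; C] holding=D
step 4 (putdown(D)): towers=[B/E/A; C; D] holding=-
step 5 (pickup(C)): towers=[B/E/A; D] holding=C
step 6 (stack(D, B)) [no-op]: towers=[B/E/A; D] holding=C

towers=[B/E/A; D] holding=C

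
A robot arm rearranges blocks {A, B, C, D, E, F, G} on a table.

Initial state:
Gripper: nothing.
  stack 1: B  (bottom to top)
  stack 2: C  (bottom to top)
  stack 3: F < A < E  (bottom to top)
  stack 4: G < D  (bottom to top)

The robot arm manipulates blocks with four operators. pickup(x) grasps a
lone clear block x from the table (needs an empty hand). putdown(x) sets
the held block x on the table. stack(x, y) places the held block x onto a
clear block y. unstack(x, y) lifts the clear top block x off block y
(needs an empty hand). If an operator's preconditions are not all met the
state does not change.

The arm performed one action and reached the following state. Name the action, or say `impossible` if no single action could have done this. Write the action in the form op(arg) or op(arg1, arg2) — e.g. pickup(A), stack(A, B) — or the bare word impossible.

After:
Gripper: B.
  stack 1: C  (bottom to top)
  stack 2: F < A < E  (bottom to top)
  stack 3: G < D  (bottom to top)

target: towers=[C; F/A/E; G/D] holding=B
         pickup(B) → towers=[C; F/A/E; G/D] holding=B  ← match
     unstack(D, G) → towers=[B; C; F/A/E; G] holding=D
     unstack(E, A) → towers=[B; C; F/A; G/D] holding=E
         pickup(C) → towers=[B; F/A/E; G/D] holding=C

pickup(B)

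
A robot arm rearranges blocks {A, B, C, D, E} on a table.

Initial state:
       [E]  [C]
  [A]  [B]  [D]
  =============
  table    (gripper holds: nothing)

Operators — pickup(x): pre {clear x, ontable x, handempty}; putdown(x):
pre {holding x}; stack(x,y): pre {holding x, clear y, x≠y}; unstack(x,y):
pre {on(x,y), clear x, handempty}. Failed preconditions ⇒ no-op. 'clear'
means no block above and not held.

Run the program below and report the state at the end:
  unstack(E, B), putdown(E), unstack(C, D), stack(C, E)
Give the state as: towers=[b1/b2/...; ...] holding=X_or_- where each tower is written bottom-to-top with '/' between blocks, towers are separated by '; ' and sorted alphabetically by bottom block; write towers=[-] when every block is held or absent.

step 1 (unstack(E, B)): towers=[A; B; D/C] holding=E
step 2 (putdown(E)): towers=[A; B; D/C; E] holding=-
step 3 (unstack(C, D)): towers=[A; B; D; E] holding=C
step 4 (stack(C, E)): towers=[A; B; D; E/C] holding=-

towers=[A; B; D; E/C] holding=-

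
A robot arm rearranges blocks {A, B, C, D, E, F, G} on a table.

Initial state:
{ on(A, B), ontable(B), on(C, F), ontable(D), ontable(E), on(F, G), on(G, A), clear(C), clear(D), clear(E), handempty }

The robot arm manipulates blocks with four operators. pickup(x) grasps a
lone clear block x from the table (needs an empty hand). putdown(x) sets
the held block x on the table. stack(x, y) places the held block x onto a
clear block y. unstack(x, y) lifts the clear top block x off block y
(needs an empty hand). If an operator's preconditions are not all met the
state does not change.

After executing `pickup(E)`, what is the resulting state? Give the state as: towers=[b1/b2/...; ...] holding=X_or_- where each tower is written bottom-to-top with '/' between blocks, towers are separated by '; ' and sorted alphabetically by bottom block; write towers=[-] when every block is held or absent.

towers=[B/A/G/F/C; D] holding=E

before: towers=[B/A/G/F/C; D; E] holding=-
pre[pickup(E)]: clear(E) ok, ontable(E) ok, handempty ok
all met → apply pickup(E)
after:  towers=[B/A/G/F/C; D] holding=E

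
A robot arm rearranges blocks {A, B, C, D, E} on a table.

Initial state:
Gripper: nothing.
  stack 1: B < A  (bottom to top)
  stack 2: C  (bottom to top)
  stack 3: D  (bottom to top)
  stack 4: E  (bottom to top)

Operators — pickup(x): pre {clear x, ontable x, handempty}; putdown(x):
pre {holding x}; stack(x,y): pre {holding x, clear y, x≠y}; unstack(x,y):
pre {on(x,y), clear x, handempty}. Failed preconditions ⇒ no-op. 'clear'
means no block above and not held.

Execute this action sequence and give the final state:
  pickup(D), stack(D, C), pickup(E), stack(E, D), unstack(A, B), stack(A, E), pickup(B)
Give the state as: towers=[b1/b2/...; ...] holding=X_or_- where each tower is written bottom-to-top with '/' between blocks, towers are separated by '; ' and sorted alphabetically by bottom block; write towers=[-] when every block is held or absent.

step 1 (pickup(D)): towers=[B/A; C; E] holding=D
step 2 (stack(D, C)): towers=[B/A; C/D; E] holding=-
step 3 (pickup(E)): towers=[B/A; C/D] holding=E
step 4 (stack(E, D)): towers=[B/A; C/D/E] holding=-
step 5 (unstack(A, B)): towers=[B; C/D/E] holding=A
step 6 (stack(A, E)): towers=[B; C/D/E/A] holding=-
step 7 (pickup(B)): towers=[C/D/E/A] holding=B

towers=[C/D/E/A] holding=B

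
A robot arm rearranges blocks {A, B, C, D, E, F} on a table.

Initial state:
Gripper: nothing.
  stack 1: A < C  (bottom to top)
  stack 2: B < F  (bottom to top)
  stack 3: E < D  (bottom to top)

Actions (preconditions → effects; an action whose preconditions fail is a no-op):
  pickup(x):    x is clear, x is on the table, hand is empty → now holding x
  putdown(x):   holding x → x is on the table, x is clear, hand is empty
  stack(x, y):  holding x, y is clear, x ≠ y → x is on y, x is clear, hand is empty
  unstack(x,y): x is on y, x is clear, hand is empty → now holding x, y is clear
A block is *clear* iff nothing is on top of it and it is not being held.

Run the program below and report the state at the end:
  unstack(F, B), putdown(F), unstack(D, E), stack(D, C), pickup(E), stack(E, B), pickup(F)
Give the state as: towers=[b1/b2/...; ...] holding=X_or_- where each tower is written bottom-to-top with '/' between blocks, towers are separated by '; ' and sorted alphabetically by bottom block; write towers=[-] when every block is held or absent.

towers=[A/C/D; B/E] holding=F

step 1 (unstack(F, B)): towers=[A/C; B; E/D] holding=F
step 2 (putdown(F)): towers=[A/C; B; E/D; F] holding=-
step 3 (unstack(D, E)): towers=[A/C; B; E; F] holding=D
step 4 (stack(D, C)): towers=[A/C/D; B; E; F] holding=-
step 5 (pickup(E)): towers=[A/C/D; B; F] holding=E
step 6 (stack(E, B)): towers=[A/C/D; B/E; F] holding=-
step 7 (pickup(F)): towers=[A/C/D; B/E] holding=F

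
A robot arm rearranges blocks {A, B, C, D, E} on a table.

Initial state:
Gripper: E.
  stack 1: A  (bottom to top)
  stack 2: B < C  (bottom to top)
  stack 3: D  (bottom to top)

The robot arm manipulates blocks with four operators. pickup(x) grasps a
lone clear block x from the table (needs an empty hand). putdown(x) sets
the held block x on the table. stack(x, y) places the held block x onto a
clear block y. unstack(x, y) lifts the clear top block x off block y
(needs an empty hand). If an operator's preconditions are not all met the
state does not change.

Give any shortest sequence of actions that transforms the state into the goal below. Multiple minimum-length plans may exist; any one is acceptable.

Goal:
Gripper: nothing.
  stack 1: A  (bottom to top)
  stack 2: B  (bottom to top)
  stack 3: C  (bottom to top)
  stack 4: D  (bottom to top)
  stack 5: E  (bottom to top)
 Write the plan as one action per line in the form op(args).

step 1 (putdown(E)): towers=[A; B/C; D; E] holding=-
step 2 (unstack(C, B)): towers=[A; B; D; E] holding=C
step 3 (putdown(C)): towers=[A; B; C; D; E] holding=-
goal check: towers=[A; B; C; D; E] holding=- — reached (length 3, optimal by BFS)

putdown(E)
unstack(C, B)
putdown(C)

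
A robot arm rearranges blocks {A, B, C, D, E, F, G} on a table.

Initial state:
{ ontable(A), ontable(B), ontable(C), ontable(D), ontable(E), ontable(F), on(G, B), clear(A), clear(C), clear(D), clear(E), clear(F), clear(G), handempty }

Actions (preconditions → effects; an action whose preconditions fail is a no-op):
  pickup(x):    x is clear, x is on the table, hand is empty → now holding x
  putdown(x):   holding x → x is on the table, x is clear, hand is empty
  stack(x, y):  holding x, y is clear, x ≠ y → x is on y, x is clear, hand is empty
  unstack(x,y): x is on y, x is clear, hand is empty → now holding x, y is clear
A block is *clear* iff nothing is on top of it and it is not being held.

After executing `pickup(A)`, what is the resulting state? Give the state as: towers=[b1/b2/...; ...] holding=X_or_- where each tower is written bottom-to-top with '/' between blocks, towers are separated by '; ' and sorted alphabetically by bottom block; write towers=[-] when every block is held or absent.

before: towers=[A; B/G; C; D; E; F] holding=-
pre[pickup(A)]: clear(A) ✓, ontable(A) ✓, handempty ✓
all met → apply pickup(A)
after:  towers=[B/G; C; D; E; F] holding=A

towers=[B/G; C; D; E; F] holding=A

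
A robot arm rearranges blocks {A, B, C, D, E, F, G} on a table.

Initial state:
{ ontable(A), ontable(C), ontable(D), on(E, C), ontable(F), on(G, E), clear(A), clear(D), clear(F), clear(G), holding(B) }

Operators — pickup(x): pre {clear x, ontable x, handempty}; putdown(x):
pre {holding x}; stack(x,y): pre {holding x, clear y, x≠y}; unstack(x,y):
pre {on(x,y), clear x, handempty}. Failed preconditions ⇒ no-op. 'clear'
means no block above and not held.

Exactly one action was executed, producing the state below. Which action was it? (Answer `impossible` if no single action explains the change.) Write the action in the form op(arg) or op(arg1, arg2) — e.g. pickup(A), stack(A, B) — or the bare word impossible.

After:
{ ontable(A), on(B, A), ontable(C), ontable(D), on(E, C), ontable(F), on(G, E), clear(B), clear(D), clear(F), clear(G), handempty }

stack(B, A)

target: towers=[A/B; C/E/G; D; F] holding=-
        putdown(B) → towers=[A; B; C/E/G; D; F] holding=-
       stack(B, F) → towers=[A; C/E/G; D; F/B] holding=-
       stack(B, G) → towers=[A; C/E/G/B; D; F] holding=-
       stack(B, D) → towers=[A; C/E/G; D/B; F] holding=-
       stack(B, A) → towers=[A/B; C/E/G; D; F] holding=-  ← match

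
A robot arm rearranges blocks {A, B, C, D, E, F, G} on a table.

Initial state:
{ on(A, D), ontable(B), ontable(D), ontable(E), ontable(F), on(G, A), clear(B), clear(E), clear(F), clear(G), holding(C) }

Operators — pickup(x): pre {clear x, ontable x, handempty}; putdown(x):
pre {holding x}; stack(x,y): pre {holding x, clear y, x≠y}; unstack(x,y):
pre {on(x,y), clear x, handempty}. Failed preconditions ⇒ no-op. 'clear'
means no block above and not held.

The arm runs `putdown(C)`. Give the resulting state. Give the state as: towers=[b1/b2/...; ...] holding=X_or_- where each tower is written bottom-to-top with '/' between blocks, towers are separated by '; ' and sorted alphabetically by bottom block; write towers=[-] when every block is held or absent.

towers=[B; C; D/A/G; E; F] holding=-

before: towers=[B; D/A/G; E; F] holding=C
pre[putdown(C)]: holding(C) yes
all met → apply putdown(C)
after:  towers=[B; C; D/A/G; E; F] holding=-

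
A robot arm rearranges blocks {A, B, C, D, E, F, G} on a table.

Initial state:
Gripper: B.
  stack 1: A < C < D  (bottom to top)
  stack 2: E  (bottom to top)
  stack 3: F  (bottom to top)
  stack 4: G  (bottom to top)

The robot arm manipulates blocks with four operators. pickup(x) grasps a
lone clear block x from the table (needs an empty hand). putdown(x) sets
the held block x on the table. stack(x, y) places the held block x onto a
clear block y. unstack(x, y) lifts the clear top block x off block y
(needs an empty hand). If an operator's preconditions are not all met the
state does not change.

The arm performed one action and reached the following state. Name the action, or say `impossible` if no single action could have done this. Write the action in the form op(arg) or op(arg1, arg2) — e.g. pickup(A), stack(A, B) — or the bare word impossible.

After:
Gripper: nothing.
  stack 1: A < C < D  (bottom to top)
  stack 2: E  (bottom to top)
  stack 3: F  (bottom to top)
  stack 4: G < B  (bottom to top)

stack(B, G)

target: towers=[A/C/D; E; F; G/B] holding=-
        putdown(B) → towers=[A/C/D; B; E; F; G] holding=-
       stack(B, F) → towers=[A/C/D; E; F/B; G] holding=-
       stack(B, G) → towers=[A/C/D; E; F; G/B] holding=-  ← match
       stack(B, D) → towers=[A/C/D/B; E; F; G] holding=-
       stack(B, E) → towers=[A/C/D; E/B; F; G] holding=-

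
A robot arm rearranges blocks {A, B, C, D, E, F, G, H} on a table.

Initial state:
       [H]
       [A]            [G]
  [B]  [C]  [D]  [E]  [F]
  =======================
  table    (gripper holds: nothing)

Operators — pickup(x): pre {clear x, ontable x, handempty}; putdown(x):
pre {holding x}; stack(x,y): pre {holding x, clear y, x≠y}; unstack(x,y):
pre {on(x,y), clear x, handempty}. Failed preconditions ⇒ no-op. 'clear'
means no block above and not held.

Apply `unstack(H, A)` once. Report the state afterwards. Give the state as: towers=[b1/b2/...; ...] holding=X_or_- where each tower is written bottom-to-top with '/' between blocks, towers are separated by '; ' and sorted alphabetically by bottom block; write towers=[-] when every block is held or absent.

towers=[B; C/A; D; E; F/G] holding=H

before: towers=[B; C/A/H; D; E; F/G] holding=-
pre[unstack(H, A)]: on(H,A) yes, clear(H) yes, handempty yes
all met → apply unstack(H, A)
after:  towers=[B; C/A; D; E; F/G] holding=H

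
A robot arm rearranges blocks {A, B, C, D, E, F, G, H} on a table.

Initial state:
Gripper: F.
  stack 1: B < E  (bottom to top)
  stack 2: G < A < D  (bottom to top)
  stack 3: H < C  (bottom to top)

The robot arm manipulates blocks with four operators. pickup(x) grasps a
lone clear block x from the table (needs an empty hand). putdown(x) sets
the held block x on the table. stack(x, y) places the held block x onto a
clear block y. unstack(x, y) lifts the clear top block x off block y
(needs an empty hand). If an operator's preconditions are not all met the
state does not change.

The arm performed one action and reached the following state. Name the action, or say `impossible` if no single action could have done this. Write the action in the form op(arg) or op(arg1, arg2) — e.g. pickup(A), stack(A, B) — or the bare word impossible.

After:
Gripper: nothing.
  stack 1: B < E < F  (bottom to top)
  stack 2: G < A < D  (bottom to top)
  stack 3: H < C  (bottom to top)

target: towers=[B/E/F; G/A/D; H/C] holding=-
        putdown(F) → towers=[B/E; F; G/A/D; H/C] holding=-
       stack(F, E) → towers=[B/E/F; G/A/D; H/C] holding=-  ← match
       stack(F, D) → towers=[B/E; G/A/D/F; H/C] holding=-
       stack(F, C) → towers=[B/E; G/A/D; H/C/F] holding=-

stack(F, E)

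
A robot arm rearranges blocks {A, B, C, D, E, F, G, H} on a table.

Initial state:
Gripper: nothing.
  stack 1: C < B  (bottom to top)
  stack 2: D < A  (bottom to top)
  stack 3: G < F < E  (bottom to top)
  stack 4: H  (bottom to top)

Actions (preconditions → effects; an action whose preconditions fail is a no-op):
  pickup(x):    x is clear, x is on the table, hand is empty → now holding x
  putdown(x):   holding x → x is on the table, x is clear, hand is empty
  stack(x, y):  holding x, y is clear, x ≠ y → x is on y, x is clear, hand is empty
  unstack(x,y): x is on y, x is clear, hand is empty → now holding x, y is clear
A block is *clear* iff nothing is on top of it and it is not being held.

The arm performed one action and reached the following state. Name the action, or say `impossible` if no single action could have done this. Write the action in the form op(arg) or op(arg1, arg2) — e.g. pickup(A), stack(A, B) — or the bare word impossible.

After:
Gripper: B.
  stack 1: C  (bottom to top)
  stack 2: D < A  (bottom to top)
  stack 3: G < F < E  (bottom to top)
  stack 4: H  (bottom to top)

unstack(B, C)

target: towers=[C; D/A; G/F/E; H] holding=B
     unstack(A, D) → towers=[C/B; D; G/F/E; H] holding=A
     unstack(E, F) → towers=[C/B; D/A; G/F; H] holding=E
         pickup(H) → towers=[C/B; D/A; G/F/E] holding=H
     unstack(B, C) → towers=[C; D/A; G/F/E; H] holding=B  ← match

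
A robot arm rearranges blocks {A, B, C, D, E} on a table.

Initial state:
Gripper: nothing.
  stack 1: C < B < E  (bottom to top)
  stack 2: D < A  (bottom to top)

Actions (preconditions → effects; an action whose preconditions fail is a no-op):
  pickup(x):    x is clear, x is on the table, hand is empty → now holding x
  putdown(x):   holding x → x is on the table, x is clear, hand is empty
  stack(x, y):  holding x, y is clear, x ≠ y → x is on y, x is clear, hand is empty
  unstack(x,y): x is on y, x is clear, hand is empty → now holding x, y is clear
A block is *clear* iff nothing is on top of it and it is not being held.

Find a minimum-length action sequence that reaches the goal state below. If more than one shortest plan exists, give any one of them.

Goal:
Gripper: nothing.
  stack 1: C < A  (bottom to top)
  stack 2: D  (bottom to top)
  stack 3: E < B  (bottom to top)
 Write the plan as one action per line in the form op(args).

step 1 (unstack(E, B)): towers=[C/B; D/A] holding=E
step 2 (putdown(E)): towers=[C/B; D/A; E] holding=-
step 3 (unstack(B, C)): towers=[C; D/A; E] holding=B
step 4 (stack(B, E)): towers=[C; D/A; E/B] holding=-
step 5 (unstack(A, D)): towers=[C; D; E/B] holding=A
step 6 (stack(A, C)): towers=[C/A; D; E/B] holding=-
goal check: towers=[C/A; D; E/B] holding=- — reached (length 6, optimal by BFS)

unstack(E, B)
putdown(E)
unstack(B, C)
stack(B, E)
unstack(A, D)
stack(A, C)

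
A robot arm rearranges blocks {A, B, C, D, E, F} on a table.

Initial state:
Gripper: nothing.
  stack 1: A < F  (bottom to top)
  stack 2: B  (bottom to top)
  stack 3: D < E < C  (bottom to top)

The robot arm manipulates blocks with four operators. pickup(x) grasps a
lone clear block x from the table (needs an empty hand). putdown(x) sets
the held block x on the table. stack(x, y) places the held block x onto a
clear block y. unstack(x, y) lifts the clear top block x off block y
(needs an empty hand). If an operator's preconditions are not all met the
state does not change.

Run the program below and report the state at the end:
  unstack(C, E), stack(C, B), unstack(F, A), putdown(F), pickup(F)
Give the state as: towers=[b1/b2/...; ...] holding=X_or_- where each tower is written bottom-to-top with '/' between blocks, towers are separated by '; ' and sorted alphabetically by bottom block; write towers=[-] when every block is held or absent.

towers=[A; B/C; D/E] holding=F

step 1 (unstack(C, E)): towers=[A/F; B; D/E] holding=C
step 2 (stack(C, B)): towers=[A/F; B/C; D/E] holding=-
step 3 (unstack(F, A)): towers=[A; B/C; D/E] holding=F
step 4 (putdown(F)): towers=[A; B/C; D/E; F] holding=-
step 5 (pickup(F)): towers=[A; B/C; D/E] holding=F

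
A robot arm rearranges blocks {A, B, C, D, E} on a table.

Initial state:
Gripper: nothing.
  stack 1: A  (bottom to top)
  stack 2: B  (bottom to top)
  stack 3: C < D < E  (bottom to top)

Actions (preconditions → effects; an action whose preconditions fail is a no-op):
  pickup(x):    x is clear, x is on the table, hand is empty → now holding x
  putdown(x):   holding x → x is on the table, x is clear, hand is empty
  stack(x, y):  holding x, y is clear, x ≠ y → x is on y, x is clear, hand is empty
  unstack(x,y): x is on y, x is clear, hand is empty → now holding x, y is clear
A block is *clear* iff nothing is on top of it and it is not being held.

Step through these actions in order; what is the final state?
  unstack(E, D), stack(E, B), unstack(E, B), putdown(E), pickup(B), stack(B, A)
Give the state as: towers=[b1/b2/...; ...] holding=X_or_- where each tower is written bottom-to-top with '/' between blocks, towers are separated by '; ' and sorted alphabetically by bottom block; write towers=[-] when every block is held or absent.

towers=[A/B; C/D; E] holding=-

step 1 (unstack(E, D)): towers=[A; B; C/D] holding=E
step 2 (stack(E, B)): towers=[A; B/E; C/D] holding=-
step 3 (unstack(E, B)): towers=[A; B; C/D] holding=E
step 4 (putdown(E)): towers=[A; B; C/D; E] holding=-
step 5 (pickup(B)): towers=[A; C/D; E] holding=B
step 6 (stack(B, A)): towers=[A/B; C/D; E] holding=-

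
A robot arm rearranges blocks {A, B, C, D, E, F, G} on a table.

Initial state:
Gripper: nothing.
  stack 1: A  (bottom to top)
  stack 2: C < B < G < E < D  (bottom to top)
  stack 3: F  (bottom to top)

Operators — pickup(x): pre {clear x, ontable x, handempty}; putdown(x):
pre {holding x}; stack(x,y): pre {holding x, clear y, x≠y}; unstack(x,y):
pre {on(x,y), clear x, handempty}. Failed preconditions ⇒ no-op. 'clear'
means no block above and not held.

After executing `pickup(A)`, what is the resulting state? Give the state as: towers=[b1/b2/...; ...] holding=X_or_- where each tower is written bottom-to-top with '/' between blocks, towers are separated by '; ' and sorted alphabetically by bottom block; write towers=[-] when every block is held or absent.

before: towers=[A; C/B/G/E/D; F] holding=-
pre[pickup(A)]: clear(A) yes, ontable(A) yes, handempty yes
all met → apply pickup(A)
after:  towers=[C/B/G/E/D; F] holding=A

towers=[C/B/G/E/D; F] holding=A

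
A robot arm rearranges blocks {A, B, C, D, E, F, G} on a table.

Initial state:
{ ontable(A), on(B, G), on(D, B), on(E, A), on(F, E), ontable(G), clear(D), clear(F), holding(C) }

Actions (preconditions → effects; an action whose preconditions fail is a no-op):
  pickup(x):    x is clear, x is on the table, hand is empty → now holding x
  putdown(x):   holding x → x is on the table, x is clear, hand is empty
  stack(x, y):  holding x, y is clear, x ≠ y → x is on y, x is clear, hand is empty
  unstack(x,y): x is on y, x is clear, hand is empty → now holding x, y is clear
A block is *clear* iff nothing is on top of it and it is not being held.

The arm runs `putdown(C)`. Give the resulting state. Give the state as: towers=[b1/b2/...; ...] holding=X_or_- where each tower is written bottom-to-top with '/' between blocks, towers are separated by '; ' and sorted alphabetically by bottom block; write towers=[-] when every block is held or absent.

towers=[A/E/F; C; G/B/D] holding=-

before: towers=[A/E/F; G/B/D] holding=C
pre[putdown(C)]: holding(C) ✓
all met → apply putdown(C)
after:  towers=[A/E/F; C; G/B/D] holding=-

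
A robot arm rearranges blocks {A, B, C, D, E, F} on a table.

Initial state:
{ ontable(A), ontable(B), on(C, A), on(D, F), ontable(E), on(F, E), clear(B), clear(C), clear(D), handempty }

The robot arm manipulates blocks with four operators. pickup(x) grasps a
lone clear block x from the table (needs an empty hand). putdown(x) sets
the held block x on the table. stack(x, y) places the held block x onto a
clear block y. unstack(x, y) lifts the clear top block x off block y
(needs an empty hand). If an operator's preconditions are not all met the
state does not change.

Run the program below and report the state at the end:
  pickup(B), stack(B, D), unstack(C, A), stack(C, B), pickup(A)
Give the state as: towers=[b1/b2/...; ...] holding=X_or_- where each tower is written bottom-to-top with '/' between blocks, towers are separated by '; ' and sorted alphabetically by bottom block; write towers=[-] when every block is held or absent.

towers=[E/F/D/B/C] holding=A

step 1 (pickup(B)): towers=[A/C; E/F/D] holding=B
step 2 (stack(B, D)): towers=[A/C; E/F/D/B] holding=-
step 3 (unstack(C, A)): towers=[A; E/F/D/B] holding=C
step 4 (stack(C, B)): towers=[A; E/F/D/B/C] holding=-
step 5 (pickup(A)): towers=[E/F/D/B/C] holding=A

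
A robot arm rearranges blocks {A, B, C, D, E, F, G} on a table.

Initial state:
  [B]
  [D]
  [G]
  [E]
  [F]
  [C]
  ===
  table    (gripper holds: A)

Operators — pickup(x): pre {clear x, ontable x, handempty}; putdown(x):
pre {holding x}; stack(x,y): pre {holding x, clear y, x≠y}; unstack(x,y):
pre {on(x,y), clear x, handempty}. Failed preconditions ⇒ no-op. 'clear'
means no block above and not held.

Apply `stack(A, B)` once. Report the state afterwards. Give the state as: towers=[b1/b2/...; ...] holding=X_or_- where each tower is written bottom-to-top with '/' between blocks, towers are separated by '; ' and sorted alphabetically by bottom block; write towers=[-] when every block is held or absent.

towers=[C/F/E/G/D/B/A] holding=-

before: towers=[C/F/E/G/D/B] holding=A
pre[stack(A, B)]: holding(A) ok, clear(B) ok, A≠B ok
all met → apply stack(A, B)
after:  towers=[C/F/E/G/D/B/A] holding=-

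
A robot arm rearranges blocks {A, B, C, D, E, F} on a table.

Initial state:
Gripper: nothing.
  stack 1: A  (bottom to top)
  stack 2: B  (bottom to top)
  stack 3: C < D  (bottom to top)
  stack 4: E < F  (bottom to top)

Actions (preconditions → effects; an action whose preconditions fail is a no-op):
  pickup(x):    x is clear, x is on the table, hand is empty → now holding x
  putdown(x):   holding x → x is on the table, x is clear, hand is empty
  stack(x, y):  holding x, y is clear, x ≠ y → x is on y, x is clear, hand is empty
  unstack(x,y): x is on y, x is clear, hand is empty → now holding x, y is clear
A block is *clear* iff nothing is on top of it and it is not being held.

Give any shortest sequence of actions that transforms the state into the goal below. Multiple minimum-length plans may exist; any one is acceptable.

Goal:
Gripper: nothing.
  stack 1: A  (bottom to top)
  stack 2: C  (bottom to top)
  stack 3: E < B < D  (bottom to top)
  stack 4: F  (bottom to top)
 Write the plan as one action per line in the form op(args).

unstack(F, E)
putdown(F)
pickup(B)
stack(B, E)
unstack(D, C)
stack(D, B)

step 1 (unstack(F, E)): towers=[A; B; C/D; E] holding=F
step 2 (putdown(F)): towers=[A; B; C/D; E; F] holding=-
step 3 (pickup(B)): towers=[A; C/D; E; F] holding=B
step 4 (stack(B, E)): towers=[A; C/D; E/B; F] holding=-
step 5 (unstack(D, C)): towers=[A; C; E/B; F] holding=D
step 6 (stack(D, B)): towers=[A; C; E/B/D; F] holding=-
goal check: towers=[A; C; E/B/D; F] holding=- — reached (length 6, optimal by BFS)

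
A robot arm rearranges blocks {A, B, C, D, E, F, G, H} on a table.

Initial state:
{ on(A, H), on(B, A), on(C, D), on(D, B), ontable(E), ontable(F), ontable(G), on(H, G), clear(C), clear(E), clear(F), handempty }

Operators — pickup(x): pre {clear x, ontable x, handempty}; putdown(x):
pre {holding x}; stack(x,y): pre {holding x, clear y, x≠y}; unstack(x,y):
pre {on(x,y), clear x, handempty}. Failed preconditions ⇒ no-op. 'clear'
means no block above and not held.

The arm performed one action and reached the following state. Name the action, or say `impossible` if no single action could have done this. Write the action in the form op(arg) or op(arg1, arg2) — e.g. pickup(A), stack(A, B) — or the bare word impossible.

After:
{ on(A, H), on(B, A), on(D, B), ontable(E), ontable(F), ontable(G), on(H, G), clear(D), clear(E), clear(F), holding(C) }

target: towers=[E; F; G/H/A/B/D] holding=C
         pickup(E) → towers=[F; G/H/A/B/D/C] holding=E
         pickup(F) → towers=[E; G/H/A/B/D/C] holding=F
     unstack(C, D) → towers=[E; F; G/H/A/B/D] holding=C  ← match

unstack(C, D)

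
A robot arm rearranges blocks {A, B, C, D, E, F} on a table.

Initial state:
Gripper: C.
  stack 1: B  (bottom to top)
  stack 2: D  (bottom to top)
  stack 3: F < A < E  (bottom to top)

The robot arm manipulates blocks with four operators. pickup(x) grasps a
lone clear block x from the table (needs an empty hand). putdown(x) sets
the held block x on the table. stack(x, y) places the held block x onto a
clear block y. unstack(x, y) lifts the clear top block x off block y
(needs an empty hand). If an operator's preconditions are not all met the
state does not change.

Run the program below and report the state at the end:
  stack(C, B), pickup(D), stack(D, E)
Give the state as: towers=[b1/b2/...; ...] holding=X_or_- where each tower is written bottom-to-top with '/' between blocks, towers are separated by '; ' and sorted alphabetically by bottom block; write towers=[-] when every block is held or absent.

towers=[B/C; F/A/E/D] holding=-

step 1 (stack(C, B)): towers=[B/C; D; F/A/E] holding=-
step 2 (pickup(D)): towers=[B/C; F/A/E] holding=D
step 3 (stack(D, E)): towers=[B/C; F/A/E/D] holding=-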